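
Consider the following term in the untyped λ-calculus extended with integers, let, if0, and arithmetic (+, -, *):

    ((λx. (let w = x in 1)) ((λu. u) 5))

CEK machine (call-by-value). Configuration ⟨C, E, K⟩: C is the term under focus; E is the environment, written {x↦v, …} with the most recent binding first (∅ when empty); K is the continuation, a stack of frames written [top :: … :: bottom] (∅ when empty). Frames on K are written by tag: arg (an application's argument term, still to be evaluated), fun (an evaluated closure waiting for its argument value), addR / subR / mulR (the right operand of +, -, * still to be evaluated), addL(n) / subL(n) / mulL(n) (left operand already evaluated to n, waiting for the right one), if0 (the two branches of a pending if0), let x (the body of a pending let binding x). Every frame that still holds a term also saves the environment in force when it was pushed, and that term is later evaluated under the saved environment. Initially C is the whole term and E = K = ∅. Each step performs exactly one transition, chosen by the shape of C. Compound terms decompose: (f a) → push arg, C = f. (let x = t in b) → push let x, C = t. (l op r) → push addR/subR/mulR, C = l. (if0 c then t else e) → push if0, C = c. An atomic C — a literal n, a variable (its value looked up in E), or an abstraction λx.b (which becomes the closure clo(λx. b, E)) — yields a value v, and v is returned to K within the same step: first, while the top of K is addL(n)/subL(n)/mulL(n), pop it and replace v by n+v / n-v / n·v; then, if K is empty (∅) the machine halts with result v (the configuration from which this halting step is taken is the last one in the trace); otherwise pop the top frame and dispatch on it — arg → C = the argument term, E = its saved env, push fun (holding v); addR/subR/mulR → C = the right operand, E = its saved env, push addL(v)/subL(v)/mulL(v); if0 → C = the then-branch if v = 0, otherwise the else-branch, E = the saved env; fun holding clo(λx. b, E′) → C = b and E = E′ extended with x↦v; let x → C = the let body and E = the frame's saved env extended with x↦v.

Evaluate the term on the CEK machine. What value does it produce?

step 0: <C=((λx. (let w = x in 1)) ((λu. u) 5)), E=∅, K=∅>
step 1: <C=(λx. (let w = x in 1)), E=∅, K=[arg]>
step 2: <C=((λu. u) 5), E=∅, K=[fun]>
step 3: <C=(λu. u), E=∅, K=[arg :: fun]>
step 4: <C=5, E=∅, K=[fun :: fun]>
step 5: <C=u, E={u↦5}, K=[fun]>
step 6: <C=(let w = x in 1), E={x↦5}, K=∅>
step 7: <C=x, E={x↦5}, K=[let w]>
step 8: <C=1, E={w↦5, x↦5}, K=∅>
→ final value 1

Answer: 1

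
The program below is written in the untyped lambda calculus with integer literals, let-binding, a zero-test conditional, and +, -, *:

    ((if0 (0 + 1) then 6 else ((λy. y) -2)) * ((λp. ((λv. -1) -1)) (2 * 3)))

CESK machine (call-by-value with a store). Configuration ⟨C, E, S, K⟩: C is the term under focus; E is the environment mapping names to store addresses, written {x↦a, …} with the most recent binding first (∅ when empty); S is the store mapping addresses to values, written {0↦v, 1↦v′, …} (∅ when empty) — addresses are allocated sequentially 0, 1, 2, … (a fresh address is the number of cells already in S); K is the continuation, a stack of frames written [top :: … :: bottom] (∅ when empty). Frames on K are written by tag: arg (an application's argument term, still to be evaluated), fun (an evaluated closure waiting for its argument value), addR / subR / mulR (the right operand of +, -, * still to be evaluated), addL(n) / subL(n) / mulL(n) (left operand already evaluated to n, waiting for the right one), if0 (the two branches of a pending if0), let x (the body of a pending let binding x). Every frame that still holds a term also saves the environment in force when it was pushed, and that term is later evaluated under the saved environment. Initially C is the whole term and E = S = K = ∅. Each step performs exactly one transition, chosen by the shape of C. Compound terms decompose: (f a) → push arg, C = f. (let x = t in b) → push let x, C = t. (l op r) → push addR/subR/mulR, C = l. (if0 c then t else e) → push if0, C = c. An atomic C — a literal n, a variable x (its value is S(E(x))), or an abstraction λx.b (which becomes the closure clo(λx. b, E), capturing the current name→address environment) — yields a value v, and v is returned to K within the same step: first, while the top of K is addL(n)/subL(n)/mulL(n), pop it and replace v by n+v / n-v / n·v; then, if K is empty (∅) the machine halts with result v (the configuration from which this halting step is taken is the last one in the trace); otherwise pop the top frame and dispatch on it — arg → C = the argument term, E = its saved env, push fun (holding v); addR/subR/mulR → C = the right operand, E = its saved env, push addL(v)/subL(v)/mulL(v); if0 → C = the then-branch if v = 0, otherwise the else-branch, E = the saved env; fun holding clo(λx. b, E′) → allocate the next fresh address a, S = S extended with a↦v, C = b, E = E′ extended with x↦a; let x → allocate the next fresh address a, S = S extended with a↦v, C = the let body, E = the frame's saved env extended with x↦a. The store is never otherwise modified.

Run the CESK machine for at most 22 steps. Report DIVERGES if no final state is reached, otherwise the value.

[0] ⟨C=((if0 (0 + 1) then 6 else ((λy. y) -2)) * ((λp. ((λv. -1) -1)) (2 * 3))); E=∅; S=∅; K=∅⟩
[1] ⟨C=(if0 (0 + 1) then 6 else ((λy. y) -2)); E=∅; S=∅; K=[mulR]⟩
[2] ⟨C=(0 + 1); E=∅; S=∅; K=[if0 :: mulR]⟩
[3] ⟨C=0; E=∅; S=∅; K=[addR :: if0 :: mulR]⟩
[4] ⟨C=1; E=∅; S=∅; K=[addL(0) :: if0 :: mulR]⟩
[5] ⟨C=((λy. y) -2); E=∅; S=∅; K=[mulR]⟩
[6] ⟨C=(λy. y); E=∅; S=∅; K=[arg :: mulR]⟩
[7] ⟨C=-2; E=∅; S=∅; K=[fun :: mulR]⟩
[8] ⟨C=y; E={y↦0}; S={0↦-2}; K=[mulR]⟩
[9] ⟨C=((λp. ((λv. -1) -1)) (2 * 3)); E=∅; S={0↦-2}; K=[mulL(-2)]⟩
[10] ⟨C=(λp. ((λv. -1) -1)); E=∅; S={0↦-2}; K=[arg :: mulL(-2)]⟩
[11] ⟨C=(2 * 3); E=∅; S={0↦-2}; K=[fun :: mulL(-2)]⟩
[12] ⟨C=2; E=∅; S={0↦-2}; K=[mulR :: fun :: mulL(-2)]⟩
[13] ⟨C=3; E=∅; S={0↦-2}; K=[mulL(2) :: fun :: mulL(-2)]⟩
[14] ⟨C=((λv. -1) -1); E={p↦1}; S={0↦-2, 1↦6}; K=[mulL(-2)]⟩
[15] ⟨C=(λv. -1); E={p↦1}; S={0↦-2, 1↦6}; K=[arg :: mulL(-2)]⟩
[16] ⟨C=-1; E={p↦1}; S={0↦-2, 1↦6}; K=[fun :: mulL(-2)]⟩
[17] ⟨C=-1; E={v↦2, p↦1}; S={0↦-2, 1↦6, 2↦-1}; K=[mulL(-2)]⟩
→ final value 2

Answer: 2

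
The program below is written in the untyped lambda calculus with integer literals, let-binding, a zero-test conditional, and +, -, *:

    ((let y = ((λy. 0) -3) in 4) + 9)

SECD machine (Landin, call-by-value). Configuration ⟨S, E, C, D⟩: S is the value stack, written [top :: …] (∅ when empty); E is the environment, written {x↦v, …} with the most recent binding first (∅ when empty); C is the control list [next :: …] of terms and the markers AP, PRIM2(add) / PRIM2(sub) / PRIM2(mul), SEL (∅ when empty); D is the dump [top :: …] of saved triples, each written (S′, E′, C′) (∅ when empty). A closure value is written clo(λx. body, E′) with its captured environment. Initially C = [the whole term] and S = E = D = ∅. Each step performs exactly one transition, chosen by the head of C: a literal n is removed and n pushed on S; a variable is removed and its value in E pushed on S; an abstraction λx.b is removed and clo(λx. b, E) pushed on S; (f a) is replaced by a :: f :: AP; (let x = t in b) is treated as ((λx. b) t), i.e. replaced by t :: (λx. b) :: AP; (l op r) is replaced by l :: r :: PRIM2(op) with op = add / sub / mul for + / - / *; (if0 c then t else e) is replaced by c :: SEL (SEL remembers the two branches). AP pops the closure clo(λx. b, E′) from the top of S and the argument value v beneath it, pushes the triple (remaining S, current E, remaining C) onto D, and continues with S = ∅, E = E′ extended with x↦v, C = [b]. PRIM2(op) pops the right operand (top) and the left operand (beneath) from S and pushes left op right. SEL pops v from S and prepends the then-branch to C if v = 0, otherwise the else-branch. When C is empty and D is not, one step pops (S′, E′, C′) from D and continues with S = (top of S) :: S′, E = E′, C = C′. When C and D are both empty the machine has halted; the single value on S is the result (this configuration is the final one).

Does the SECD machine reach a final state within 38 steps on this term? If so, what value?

step 0: [S=∅ | E=∅ | C=[((let y = ((λy. 0) -3) in 4) + 9)] | D=∅]
step 1: [S=∅ | E=∅ | C=[(let y = ((λy. 0) -3) in 4) :: 9 :: PRIM2(add)] | D=∅]
step 2: [S=∅ | E=∅ | C=[((λy. 0) -3) :: (λy. 4) :: AP :: 9 :: PRIM2(add)] | D=∅]
step 3: [S=∅ | E=∅ | C=[-3 :: (λy. 0) :: AP :: (λy. 4) :: AP :: 9 :: PRIM2(add)] | D=∅]
step 4: [S=[-3] | E=∅ | C=[(λy. 0) :: AP :: (λy. 4) :: AP :: 9 :: PRIM2(add)] | D=∅]
step 5: [S=[clo(λy. 0, ∅) :: -3] | E=∅ | C=[AP :: (λy. 4) :: AP :: 9 :: PRIM2(add)] | D=∅]
step 6: [S=∅ | E={y↦-3} | C=[0] | D=[(∅, ∅, [(λy. 4) :: AP :: 9 :: PRIM2(add)])]]
step 7: [S=[0] | E={y↦-3} | C=∅ | D=[(∅, ∅, [(λy. 4) :: AP :: 9 :: PRIM2(add)])]]
step 8: [S=[0] | E=∅ | C=[(λy. 4) :: AP :: 9 :: PRIM2(add)] | D=∅]
step 9: [S=[clo(λy. 4, ∅) :: 0] | E=∅ | C=[AP :: 9 :: PRIM2(add)] | D=∅]
step 10: [S=∅ | E={y↦0} | C=[4] | D=[(∅, ∅, [9 :: PRIM2(add)])]]
step 11: [S=[4] | E={y↦0} | C=∅ | D=[(∅, ∅, [9 :: PRIM2(add)])]]
step 12: [S=[4] | E=∅ | C=[9 :: PRIM2(add)] | D=∅]
step 13: [S=[9 :: 4] | E=∅ | C=[PRIM2(add)] | D=∅]
step 14: [S=[13] | E=∅ | C=∅ | D=∅]
→ final value 13

Answer: 13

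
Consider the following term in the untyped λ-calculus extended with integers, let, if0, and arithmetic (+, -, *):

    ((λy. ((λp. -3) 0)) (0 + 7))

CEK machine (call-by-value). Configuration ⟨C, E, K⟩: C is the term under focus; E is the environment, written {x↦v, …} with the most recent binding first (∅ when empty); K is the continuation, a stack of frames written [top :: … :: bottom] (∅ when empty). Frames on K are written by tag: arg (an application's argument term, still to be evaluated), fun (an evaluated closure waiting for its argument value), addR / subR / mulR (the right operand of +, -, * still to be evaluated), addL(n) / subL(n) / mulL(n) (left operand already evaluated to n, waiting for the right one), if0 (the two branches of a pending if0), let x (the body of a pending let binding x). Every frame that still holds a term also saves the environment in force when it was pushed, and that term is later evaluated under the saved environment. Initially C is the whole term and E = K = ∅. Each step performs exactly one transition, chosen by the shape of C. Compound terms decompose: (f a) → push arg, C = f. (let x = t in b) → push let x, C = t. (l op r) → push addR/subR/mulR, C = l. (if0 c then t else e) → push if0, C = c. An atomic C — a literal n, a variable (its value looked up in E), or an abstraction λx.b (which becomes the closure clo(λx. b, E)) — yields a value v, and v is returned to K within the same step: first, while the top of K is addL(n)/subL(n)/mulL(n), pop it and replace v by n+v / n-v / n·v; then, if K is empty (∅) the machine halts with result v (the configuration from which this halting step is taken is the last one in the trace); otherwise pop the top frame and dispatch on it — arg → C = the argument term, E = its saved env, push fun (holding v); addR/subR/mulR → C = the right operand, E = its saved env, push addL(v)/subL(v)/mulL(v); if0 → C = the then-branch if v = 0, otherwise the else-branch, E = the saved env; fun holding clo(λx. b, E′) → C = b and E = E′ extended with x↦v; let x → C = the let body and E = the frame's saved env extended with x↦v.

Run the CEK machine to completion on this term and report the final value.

Answer: -3

Derivation:
[0] <C=((λy. ((λp. -3) 0)) (0 + 7)), E=∅, K=∅>
[1] <C=(λy. ((λp. -3) 0)), E=∅, K=[arg]>
[2] <C=(0 + 7), E=∅, K=[fun]>
[3] <C=0, E=∅, K=[addR :: fun]>
[4] <C=7, E=∅, K=[addL(0) :: fun]>
[5] <C=((λp. -3) 0), E={y↦7}, K=∅>
[6] <C=(λp. -3), E={y↦7}, K=[arg]>
[7] <C=0, E={y↦7}, K=[fun]>
[8] <C=-3, E={p↦0, y↦7}, K=∅>
→ final value -3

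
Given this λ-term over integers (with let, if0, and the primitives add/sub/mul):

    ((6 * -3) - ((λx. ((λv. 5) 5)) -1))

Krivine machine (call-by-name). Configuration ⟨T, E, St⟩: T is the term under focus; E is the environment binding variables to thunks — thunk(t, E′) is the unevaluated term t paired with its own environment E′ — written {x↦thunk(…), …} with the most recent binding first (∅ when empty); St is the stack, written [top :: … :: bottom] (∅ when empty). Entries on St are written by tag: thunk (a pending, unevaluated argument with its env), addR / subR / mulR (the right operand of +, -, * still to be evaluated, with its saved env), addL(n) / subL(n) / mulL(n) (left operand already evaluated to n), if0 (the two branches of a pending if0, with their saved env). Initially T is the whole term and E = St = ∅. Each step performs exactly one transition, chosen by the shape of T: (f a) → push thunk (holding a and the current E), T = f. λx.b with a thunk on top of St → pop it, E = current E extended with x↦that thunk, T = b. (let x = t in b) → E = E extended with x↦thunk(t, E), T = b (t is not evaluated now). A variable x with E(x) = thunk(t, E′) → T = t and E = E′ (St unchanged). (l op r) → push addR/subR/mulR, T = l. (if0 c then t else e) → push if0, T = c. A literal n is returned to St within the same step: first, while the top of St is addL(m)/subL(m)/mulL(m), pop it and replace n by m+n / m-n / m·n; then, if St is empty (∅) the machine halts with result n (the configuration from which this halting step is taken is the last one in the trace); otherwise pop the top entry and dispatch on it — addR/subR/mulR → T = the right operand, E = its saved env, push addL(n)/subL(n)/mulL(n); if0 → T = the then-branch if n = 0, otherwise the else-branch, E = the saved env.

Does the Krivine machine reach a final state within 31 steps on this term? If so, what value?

Answer: -23

Machine steps:
step 0: <T=((6 * -3) - ((λx. ((λv. 5) 5)) -1)), E=∅, St=∅>
step 1: <T=(6 * -3), E=∅, St=[subR]>
step 2: <T=6, E=∅, St=[mulR :: subR]>
step 3: <T=-3, E=∅, St=[mulL(6) :: subR]>
step 4: <T=((λx. ((λv. 5) 5)) -1), E=∅, St=[subL(-18)]>
step 5: <T=(λx. ((λv. 5) 5)), E=∅, St=[thunk :: subL(-18)]>
step 6: <T=((λv. 5) 5), E={x↦thunk(-1, ∅)}, St=[subL(-18)]>
step 7: <T=(λv. 5), E={x↦thunk(-1, ∅)}, St=[thunk :: subL(-18)]>
step 8: <T=5, E={v↦thunk(5, {x↦thunk(-1, ∅)}), x↦thunk(-1, ∅)}, St=[subL(-18)]>
→ final value -23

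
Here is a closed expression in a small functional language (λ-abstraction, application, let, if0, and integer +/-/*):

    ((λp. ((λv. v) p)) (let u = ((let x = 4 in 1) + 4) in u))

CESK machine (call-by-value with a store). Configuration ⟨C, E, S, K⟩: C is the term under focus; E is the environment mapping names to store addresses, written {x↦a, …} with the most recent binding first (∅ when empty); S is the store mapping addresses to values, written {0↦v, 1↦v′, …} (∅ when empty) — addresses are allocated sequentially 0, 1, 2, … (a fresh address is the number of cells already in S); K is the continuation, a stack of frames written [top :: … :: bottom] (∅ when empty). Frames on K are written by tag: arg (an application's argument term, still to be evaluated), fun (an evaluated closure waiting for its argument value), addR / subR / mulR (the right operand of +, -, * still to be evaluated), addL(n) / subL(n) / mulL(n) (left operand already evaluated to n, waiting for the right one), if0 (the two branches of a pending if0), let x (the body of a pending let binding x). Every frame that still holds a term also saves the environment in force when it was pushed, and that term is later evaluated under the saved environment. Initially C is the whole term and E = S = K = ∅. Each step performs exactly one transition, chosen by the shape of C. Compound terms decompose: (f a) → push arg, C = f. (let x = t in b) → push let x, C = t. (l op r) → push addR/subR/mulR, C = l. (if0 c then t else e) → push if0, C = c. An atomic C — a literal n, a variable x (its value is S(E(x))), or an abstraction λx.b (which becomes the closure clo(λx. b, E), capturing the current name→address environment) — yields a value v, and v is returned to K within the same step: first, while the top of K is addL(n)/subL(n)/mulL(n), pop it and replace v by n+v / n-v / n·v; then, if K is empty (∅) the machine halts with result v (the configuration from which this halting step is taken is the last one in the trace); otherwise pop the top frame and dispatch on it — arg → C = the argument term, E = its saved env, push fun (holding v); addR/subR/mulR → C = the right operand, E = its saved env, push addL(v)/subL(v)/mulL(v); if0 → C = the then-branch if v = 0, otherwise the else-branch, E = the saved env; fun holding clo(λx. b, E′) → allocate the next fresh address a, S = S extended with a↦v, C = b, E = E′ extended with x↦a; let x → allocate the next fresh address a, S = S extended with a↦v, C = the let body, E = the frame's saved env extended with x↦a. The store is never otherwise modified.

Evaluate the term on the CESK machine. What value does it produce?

Answer: 5

Derivation:
t=0: ⟨C=((λp. ((λv. v) p)) (let u = ((let x = 4 in 1) + 4) in u)); E=∅; S=∅; K=∅⟩
t=1: ⟨C=(λp. ((λv. v) p)); E=∅; S=∅; K=[arg]⟩
t=2: ⟨C=(let u = ((let x = 4 in 1) + 4) in u); E=∅; S=∅; K=[fun]⟩
t=3: ⟨C=((let x = 4 in 1) + 4); E=∅; S=∅; K=[let u :: fun]⟩
t=4: ⟨C=(let x = 4 in 1); E=∅; S=∅; K=[addR :: let u :: fun]⟩
t=5: ⟨C=4; E=∅; S=∅; K=[let x :: addR :: let u :: fun]⟩
t=6: ⟨C=1; E={x↦0}; S={0↦4}; K=[addR :: let u :: fun]⟩
t=7: ⟨C=4; E=∅; S={0↦4}; K=[addL(1) :: let u :: fun]⟩
t=8: ⟨C=u; E={u↦1}; S={0↦4, 1↦5}; K=[fun]⟩
t=9: ⟨C=((λv. v) p); E={p↦2}; S={0↦4, 1↦5, 2↦5}; K=∅⟩
t=10: ⟨C=(λv. v); E={p↦2}; S={0↦4, 1↦5, 2↦5}; K=[arg]⟩
t=11: ⟨C=p; E={p↦2}; S={0↦4, 1↦5, 2↦5}; K=[fun]⟩
t=12: ⟨C=v; E={v↦3, p↦2}; S={0↦4, 1↦5, 2↦5, 3↦5}; K=∅⟩
→ final value 5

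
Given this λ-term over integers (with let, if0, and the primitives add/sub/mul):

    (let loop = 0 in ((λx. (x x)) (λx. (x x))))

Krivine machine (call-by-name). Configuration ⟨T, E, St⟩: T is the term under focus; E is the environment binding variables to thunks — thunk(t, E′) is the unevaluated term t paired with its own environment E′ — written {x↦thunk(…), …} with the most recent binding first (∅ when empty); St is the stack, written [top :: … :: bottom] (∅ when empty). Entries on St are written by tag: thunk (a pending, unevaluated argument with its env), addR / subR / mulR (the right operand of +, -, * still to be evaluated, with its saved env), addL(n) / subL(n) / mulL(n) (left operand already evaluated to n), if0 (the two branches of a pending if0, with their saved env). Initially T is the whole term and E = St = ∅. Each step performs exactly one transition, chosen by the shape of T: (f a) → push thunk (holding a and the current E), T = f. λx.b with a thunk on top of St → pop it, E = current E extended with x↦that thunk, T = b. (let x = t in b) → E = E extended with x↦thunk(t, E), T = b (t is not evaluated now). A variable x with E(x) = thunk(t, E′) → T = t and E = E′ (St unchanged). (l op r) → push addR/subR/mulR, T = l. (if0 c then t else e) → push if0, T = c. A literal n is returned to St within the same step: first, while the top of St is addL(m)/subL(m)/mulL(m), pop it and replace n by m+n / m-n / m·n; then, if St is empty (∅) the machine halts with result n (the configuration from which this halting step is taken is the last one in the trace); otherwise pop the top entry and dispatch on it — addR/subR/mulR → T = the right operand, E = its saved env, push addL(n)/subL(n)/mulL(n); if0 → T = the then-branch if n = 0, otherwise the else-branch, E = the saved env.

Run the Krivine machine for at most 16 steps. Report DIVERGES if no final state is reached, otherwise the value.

[0] <T=(let loop = 0 in ((λx. (x x)) (λx. (x x)))), E=∅, St=∅>
[1] <T=((λx. (x x)) (λx. (x x))), E={loop↦thunk(0, ∅)}, St=∅>
[2] <T=(λx. (x x)), E={loop↦thunk(0, ∅)}, St=[thunk]>
[3] <T=(x x), E={x↦thunk((λx. (x x)), {loop↦thunk(0, ∅)}), loop↦thunk(0, ∅)}, St=∅>
[4] <T=x, E={x↦thunk((λx. (x x)), {loop↦thunk(0, ∅)}), loop↦thunk(0, ∅)}, St=[thunk]>
[5] <T=(λx. (x x)), E={loop↦thunk(0, ∅)}, St=[thunk]>
[6] <T=(x x), E={x↦thunk(x, {x↦thunk((λx. (x x)), {loop↦thunk(0, ∅)}), loop↦thunk(0, ∅)}), loop↦thunk(0, ∅)}, St=∅>
[7] <T=x, E={x↦thunk(x, {x↦thunk((λx. (x x)), {loop↦thunk(0, ∅)}), loop↦thunk(0, ∅)}), loop↦thunk(0, ∅)}, St=[thunk]>
[8] <T=x, E={x↦thunk((λx. (x x)), {loop↦thunk(0, ∅)}), loop↦thunk(0, ∅)}, St=[thunk]>
[9] <T=(λx. (x x)), E={loop↦thunk(0, ∅)}, St=[thunk]>
[10] <T=(x x), E={x↦thunk(x, {x↦thunk(x, {x↦thunk((λx. (x x)), {loop↦thunk(0, ∅)}), loop↦thunk(0, ∅)}), loop↦thunk(0, ∅)}), loop↦thunk(0, ∅)}, St=∅>
[11] <T=x, E={x↦thunk(x, {x↦thunk(x, {x↦thunk((λx. (x x)), {loop↦thunk(0, ∅)}), loop↦thunk(0, ∅)}), loop↦thunk(0, ∅)}), loop↦thunk(0, ∅)}, St=[thunk]>
[12] <T=x, E={x↦thunk(x, {x↦thunk((λx. (x x)), {loop↦thunk(0, ∅)}), loop↦thunk(0, ∅)}), loop↦thunk(0, ∅)}, St=[thunk]>
[13] <T=x, E={x↦thunk((λx. (x x)), {loop↦thunk(0, ∅)}), loop↦thunk(0, ∅)}, St=[thunk]>
[14] <T=(λx. (x x)), E={loop↦thunk(0, ∅)}, St=[thunk]>
[15] <T=(x x), E={x↦thunk(x, {x↦thunk(x, {x↦thunk(x, {x↦thunk((λx. (x x)), {loop↦thunk(0, ∅)}), loop↦thunk(0, ∅)}), loop↦thunk(0, ∅)}), loop↦thunk(0, ∅)}), loop↦thunk(0, ∅)}, St=∅>
[16] <T=x, E={x↦thunk(x, {x↦thunk(x, {x↦thunk(x, {x↦thunk((λx. (x x)), {loop↦thunk(0, ∅)}), loop↦thunk(0, ∅)}), loop↦thunk(0, ∅)}), loop↦thunk(0, ∅)}), loop↦thunk(0, ∅)}, St=[thunk]>
→ 16 transitions taken and the configuration is still not final: no result within 16 steps

Answer: DIVERGES (no final state within 16 steps)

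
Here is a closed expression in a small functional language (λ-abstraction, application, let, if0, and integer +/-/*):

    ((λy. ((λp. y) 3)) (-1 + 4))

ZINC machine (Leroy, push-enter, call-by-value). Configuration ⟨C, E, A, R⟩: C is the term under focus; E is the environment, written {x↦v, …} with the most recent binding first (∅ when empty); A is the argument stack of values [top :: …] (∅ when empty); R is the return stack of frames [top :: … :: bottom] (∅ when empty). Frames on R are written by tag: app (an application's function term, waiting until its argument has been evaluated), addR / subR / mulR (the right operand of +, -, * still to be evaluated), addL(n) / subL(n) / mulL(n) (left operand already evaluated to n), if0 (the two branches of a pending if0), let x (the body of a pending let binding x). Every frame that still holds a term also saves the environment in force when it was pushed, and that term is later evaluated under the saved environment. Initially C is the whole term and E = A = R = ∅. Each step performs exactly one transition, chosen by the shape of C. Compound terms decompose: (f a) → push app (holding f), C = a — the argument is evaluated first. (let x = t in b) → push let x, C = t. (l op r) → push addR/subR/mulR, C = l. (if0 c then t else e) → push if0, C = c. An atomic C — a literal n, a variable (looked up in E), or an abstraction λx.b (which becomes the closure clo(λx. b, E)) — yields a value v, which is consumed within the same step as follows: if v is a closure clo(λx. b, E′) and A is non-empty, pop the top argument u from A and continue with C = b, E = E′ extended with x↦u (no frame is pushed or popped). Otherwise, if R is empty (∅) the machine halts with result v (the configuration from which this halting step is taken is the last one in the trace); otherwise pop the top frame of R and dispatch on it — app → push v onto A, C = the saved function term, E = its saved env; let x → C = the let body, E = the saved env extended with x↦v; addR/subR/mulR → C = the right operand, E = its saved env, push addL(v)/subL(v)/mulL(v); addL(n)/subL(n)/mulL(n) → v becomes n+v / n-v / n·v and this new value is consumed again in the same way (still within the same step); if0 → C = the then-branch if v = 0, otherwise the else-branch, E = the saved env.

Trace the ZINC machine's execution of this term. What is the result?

Answer: 3

Derivation:
step 0: ⟨C=((λy. ((λp. y) 3)) (-1 + 4)); E=∅; A=∅; R=∅⟩
step 1: ⟨C=(-1 + 4); E=∅; A=∅; R=[app]⟩
step 2: ⟨C=-1; E=∅; A=∅; R=[addR :: app]⟩
step 3: ⟨C=4; E=∅; A=∅; R=[addL(-1) :: app]⟩
step 4: ⟨C=(λy. ((λp. y) 3)); E=∅; A=[3]; R=∅⟩
step 5: ⟨C=((λp. y) 3); E={y↦3}; A=∅; R=∅⟩
step 6: ⟨C=3; E={y↦3}; A=∅; R=[app]⟩
step 7: ⟨C=(λp. y); E={y↦3}; A=[3]; R=∅⟩
step 8: ⟨C=y; E={p↦3, y↦3}; A=∅; R=∅⟩
→ final value 3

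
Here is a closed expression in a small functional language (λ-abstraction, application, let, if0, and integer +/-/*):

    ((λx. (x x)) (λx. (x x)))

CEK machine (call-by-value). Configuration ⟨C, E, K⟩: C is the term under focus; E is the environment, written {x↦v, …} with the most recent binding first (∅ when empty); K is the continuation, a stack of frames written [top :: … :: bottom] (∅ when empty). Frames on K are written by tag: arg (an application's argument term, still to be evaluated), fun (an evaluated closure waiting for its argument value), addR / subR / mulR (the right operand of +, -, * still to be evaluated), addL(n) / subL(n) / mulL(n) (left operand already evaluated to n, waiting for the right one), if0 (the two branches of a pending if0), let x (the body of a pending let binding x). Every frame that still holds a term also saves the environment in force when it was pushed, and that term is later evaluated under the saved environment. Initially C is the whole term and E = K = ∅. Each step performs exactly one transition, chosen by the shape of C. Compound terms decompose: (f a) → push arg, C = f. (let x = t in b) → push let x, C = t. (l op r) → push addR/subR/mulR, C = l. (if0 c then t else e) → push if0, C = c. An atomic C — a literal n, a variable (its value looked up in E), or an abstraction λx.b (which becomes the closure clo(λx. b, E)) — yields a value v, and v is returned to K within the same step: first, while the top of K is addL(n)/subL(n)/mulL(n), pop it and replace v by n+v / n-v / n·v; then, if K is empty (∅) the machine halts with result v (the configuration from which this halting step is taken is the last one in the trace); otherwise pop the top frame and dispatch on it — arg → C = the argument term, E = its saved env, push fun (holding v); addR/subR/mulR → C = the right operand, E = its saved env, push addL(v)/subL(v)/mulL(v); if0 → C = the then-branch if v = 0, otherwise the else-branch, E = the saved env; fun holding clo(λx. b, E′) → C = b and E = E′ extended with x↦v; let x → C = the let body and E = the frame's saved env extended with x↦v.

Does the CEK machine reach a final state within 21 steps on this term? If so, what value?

Answer: DIVERGES (no final state within 21 steps)

Execution trace:
t=0: <C=((λx. (x x)) (λx. (x x))), E=∅, K=∅>
t=1: <C=(λx. (x x)), E=∅, K=[arg]>
t=2: <C=(λx. (x x)), E=∅, K=[fun]>
t=3: <C=(x x), E={x↦clo(λx. (x x), ∅)}, K=∅>
t=4: <C=x, E={x↦clo(λx. (x x), ∅)}, K=[arg]>
t=5: <C=x, E={x↦clo(λx. (x x), ∅)}, K=[fun]>
… configuration repeats with period 3 (steps 3–5 recur indefinitely) …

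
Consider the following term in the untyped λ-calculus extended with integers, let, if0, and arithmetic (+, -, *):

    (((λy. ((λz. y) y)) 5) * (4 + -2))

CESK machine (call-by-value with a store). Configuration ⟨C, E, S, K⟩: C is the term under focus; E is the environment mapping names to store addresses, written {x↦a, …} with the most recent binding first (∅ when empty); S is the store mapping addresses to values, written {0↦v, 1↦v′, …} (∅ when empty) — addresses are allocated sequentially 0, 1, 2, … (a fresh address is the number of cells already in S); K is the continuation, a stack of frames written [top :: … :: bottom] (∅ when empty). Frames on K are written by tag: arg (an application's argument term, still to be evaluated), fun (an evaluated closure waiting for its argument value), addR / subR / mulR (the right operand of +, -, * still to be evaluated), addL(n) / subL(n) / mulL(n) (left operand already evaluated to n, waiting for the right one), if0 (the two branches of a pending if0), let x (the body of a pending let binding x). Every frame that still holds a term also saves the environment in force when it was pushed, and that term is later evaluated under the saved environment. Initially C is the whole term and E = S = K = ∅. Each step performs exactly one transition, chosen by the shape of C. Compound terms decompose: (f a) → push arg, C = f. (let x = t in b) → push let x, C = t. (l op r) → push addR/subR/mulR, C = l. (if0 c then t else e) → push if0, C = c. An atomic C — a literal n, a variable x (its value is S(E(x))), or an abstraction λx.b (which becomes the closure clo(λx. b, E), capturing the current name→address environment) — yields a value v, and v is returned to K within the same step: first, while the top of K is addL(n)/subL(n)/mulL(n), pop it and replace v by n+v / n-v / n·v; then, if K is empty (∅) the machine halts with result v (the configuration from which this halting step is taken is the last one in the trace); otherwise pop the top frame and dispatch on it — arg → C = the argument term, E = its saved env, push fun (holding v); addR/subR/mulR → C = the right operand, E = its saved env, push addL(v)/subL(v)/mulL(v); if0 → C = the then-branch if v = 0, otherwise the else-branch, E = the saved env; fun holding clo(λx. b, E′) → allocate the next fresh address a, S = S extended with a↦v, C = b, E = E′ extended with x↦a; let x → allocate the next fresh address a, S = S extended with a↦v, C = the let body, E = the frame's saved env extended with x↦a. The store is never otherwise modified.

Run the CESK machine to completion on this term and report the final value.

Answer: 10

Machine steps:
step 0: ⟨C=(((λy. ((λz. y) y)) 5) * (4 + -2)); E=∅; S=∅; K=∅⟩
step 1: ⟨C=((λy. ((λz. y) y)) 5); E=∅; S=∅; K=[mulR]⟩
step 2: ⟨C=(λy. ((λz. y) y)); E=∅; S=∅; K=[arg :: mulR]⟩
step 3: ⟨C=5; E=∅; S=∅; K=[fun :: mulR]⟩
step 4: ⟨C=((λz. y) y); E={y↦0}; S={0↦5}; K=[mulR]⟩
step 5: ⟨C=(λz. y); E={y↦0}; S={0↦5}; K=[arg :: mulR]⟩
step 6: ⟨C=y; E={y↦0}; S={0↦5}; K=[fun :: mulR]⟩
step 7: ⟨C=y; E={z↦1, y↦0}; S={0↦5, 1↦5}; K=[mulR]⟩
step 8: ⟨C=(4 + -2); E=∅; S={0↦5, 1↦5}; K=[mulL(5)]⟩
step 9: ⟨C=4; E=∅; S={0↦5, 1↦5}; K=[addR :: mulL(5)]⟩
step 10: ⟨C=-2; E=∅; S={0↦5, 1↦5}; K=[addL(4) :: mulL(5)]⟩
→ final value 10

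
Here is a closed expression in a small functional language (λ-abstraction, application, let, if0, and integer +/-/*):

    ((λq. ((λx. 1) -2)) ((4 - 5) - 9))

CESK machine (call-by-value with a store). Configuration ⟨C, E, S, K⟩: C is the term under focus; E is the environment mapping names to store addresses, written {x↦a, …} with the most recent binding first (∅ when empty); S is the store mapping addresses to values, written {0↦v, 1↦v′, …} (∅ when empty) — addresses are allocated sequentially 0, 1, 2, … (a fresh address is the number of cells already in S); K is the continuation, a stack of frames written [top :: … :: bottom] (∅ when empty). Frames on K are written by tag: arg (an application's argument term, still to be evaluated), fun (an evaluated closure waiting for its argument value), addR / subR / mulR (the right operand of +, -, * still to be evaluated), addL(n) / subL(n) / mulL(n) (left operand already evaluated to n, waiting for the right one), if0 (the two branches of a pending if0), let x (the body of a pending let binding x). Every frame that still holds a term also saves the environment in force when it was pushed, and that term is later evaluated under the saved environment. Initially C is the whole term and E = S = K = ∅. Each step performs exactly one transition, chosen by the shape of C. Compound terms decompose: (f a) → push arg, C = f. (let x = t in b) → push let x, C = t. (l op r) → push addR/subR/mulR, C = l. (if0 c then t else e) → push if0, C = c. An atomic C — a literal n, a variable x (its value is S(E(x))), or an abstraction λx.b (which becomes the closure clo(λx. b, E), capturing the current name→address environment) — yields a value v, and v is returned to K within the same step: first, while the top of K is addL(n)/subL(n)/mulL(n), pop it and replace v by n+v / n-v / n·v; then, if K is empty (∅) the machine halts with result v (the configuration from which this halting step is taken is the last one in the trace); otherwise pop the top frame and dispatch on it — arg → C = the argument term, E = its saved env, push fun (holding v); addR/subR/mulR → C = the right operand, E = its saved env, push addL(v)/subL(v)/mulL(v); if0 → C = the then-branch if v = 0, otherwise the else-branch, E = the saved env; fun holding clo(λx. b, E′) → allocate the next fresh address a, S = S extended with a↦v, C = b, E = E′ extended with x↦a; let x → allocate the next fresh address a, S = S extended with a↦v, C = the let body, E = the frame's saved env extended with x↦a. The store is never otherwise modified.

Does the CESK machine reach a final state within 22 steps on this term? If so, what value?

[0] [C=((λq. ((λx. 1) -2)) ((4 - 5) - 9)) | E=∅ | S=∅ | K=∅]
[1] [C=(λq. ((λx. 1) -2)) | E=∅ | S=∅ | K=[arg]]
[2] [C=((4 - 5) - 9) | E=∅ | S=∅ | K=[fun]]
[3] [C=(4 - 5) | E=∅ | S=∅ | K=[subR :: fun]]
[4] [C=4 | E=∅ | S=∅ | K=[subR :: subR :: fun]]
[5] [C=5 | E=∅ | S=∅ | K=[subL(4) :: subR :: fun]]
[6] [C=9 | E=∅ | S=∅ | K=[subL(-1) :: fun]]
[7] [C=((λx. 1) -2) | E={q↦0} | S={0↦-10} | K=∅]
[8] [C=(λx. 1) | E={q↦0} | S={0↦-10} | K=[arg]]
[9] [C=-2 | E={q↦0} | S={0↦-10} | K=[fun]]
[10] [C=1 | E={x↦1, q↦0} | S={0↦-10, 1↦-2} | K=∅]
→ final value 1

Answer: 1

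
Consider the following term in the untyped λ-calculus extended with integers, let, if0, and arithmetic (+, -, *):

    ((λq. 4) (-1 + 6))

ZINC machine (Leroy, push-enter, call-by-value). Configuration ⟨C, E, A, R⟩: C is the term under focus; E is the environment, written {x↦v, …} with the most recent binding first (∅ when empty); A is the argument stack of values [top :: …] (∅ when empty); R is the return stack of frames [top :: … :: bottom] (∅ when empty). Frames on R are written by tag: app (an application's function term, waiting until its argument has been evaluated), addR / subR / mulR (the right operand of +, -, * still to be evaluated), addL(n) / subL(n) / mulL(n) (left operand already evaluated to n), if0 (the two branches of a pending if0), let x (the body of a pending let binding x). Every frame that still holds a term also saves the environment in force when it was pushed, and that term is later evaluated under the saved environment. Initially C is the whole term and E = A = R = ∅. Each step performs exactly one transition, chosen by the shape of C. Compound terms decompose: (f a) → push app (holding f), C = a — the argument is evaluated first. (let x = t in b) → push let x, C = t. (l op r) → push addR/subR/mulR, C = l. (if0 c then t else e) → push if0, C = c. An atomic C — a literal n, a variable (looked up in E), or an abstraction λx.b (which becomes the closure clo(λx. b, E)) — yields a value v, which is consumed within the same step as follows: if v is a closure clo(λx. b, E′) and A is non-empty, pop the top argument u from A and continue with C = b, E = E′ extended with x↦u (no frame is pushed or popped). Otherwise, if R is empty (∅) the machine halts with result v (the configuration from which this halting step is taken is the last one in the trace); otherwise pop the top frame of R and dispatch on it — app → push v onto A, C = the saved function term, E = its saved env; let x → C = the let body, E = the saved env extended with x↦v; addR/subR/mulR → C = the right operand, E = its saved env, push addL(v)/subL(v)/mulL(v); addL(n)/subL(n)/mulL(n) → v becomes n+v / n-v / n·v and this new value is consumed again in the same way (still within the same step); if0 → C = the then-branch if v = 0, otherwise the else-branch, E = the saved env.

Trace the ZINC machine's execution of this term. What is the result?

Answer: 4

Derivation:
[0] <C=((λq. 4) (-1 + 6)), E=∅, A=∅, R=∅>
[1] <C=(-1 + 6), E=∅, A=∅, R=[app]>
[2] <C=-1, E=∅, A=∅, R=[addR :: app]>
[3] <C=6, E=∅, A=∅, R=[addL(-1) :: app]>
[4] <C=(λq. 4), E=∅, A=[5], R=∅>
[5] <C=4, E={q↦5}, A=∅, R=∅>
→ final value 4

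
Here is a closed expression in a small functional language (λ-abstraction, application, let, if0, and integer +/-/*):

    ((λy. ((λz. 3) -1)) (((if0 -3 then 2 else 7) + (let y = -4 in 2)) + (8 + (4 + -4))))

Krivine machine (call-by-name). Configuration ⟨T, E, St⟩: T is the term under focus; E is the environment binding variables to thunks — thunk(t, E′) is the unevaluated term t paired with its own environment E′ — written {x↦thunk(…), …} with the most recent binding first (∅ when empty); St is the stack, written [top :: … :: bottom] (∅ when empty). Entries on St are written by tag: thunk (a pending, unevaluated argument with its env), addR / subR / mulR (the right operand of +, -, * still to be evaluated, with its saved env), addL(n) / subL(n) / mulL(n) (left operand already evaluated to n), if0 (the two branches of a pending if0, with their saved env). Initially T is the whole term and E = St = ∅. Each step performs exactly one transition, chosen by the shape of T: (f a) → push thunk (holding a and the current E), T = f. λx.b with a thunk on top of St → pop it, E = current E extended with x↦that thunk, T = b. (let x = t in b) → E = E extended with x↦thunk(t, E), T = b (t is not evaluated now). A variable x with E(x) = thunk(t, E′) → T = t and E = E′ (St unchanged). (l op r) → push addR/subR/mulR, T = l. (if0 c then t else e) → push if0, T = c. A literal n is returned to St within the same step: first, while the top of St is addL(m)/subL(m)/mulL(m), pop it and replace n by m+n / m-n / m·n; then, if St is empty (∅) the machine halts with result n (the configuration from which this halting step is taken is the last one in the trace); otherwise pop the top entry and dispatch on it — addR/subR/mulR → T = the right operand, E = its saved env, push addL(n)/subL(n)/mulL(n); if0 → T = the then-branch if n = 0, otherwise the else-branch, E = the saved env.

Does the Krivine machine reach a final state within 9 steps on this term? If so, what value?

t=0: [T=((λy. ((λz. 3) -1)) (((if0 -3 then 2 else 7) + (let y = -4 in 2)) + (8 + (4 + -4)))) | E=∅ | St=∅]
t=1: [T=(λy. ((λz. 3) -1)) | E=∅ | St=[thunk]]
t=2: [T=((λz. 3) -1) | E={y↦thunk((((if0 -3 then 2 else 7) + (let y = -4 in 2)) + (8 + (4 + -4))), ∅)} | St=∅]
t=3: [T=(λz. 3) | E={y↦thunk((((if0 -3 then 2 else 7) + (let y = -4 in 2)) + (8 + (4 + -4))), ∅)} | St=[thunk]]
t=4: [T=3 | E={z↦thunk(-1, {y↦thunk((((if0 -3 then 2 else 7) + (let y = -4 in 2)) + (8 + (4 + -4))), ∅)}), y↦thunk((((if0 -3 then 2 else 7) + (let y = -4 in 2)) + (8 + (4 + -4))), ∅)} | St=∅]
→ final value 3

Answer: 3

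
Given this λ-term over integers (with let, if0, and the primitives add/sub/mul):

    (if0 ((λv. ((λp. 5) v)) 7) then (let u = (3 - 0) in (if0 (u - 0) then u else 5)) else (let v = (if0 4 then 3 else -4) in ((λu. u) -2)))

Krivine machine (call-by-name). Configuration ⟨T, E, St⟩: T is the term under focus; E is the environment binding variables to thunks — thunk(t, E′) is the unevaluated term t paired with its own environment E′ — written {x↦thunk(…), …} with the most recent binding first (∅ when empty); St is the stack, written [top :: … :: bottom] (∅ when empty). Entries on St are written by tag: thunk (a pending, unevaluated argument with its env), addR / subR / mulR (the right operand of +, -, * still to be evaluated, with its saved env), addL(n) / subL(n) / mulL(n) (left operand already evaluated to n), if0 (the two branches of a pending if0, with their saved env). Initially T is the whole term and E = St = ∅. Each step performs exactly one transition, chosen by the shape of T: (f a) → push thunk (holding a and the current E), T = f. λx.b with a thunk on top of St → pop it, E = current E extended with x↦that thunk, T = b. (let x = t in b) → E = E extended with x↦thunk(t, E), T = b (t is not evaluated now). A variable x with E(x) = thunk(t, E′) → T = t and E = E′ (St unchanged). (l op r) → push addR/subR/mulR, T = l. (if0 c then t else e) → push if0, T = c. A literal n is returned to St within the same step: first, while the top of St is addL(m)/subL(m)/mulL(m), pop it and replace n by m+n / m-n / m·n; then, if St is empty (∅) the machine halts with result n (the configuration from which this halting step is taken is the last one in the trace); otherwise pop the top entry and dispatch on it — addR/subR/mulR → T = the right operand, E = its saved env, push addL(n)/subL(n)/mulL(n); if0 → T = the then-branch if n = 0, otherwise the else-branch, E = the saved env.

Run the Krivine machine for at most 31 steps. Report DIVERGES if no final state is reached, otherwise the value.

Answer: -2

Execution trace:
[0] [T=(if0 ((λv. ((λp. 5) v)) 7) then (let u = (3 - 0) in (if0 (u - 0) then u else 5)) else (let v = (if0 4 then 3 else -4) in ((λu. u) -2))) | E=∅ | St=∅]
[1] [T=((λv. ((λp. 5) v)) 7) | E=∅ | St=[if0]]
[2] [T=(λv. ((λp. 5) v)) | E=∅ | St=[thunk :: if0]]
[3] [T=((λp. 5) v) | E={v↦thunk(7, ∅)} | St=[if0]]
[4] [T=(λp. 5) | E={v↦thunk(7, ∅)} | St=[thunk :: if0]]
[5] [T=5 | E={p↦thunk(v, {v↦thunk(7, ∅)}), v↦thunk(7, ∅)} | St=[if0]]
[6] [T=(let v = (if0 4 then 3 else -4) in ((λu. u) -2)) | E=∅ | St=∅]
[7] [T=((λu. u) -2) | E={v↦thunk((if0 4 then 3 else -4), ∅)} | St=∅]
[8] [T=(λu. u) | E={v↦thunk((if0 4 then 3 else -4), ∅)} | St=[thunk]]
[9] [T=u | E={u↦thunk(-2, {v↦thunk((if0 4 then 3 else -4), ∅)}), v↦thunk((if0 4 then 3 else -4), ∅)} | St=∅]
[10] [T=-2 | E={v↦thunk((if0 4 then 3 else -4), ∅)} | St=∅]
→ final value -2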